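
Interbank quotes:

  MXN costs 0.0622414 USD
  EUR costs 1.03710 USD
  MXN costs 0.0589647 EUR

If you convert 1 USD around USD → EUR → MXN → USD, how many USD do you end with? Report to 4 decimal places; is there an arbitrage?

1.0178 (arbitrage exists)

Around USD → EUR → MXN → USD: 1 ÷ 1.03710 ÷ 0.0589647 × 0.0622414 = 1.017810
Product > 1; profitable direction is USD → EUR → MXN → USD.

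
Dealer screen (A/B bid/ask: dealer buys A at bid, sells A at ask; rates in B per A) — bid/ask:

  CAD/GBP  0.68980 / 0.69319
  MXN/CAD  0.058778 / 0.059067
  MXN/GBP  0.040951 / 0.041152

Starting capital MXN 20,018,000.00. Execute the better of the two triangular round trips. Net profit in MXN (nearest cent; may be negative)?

Best loop MXN → GBP → CAD → MXN:
MXN 20,018,000.00 × 0.040951 (sell MXN at bid) = GBP 819,757.12
GBP 819,757.12 ÷ 0.69319 (buy CAD at ask) = CAD 1,182,586.47
CAD 1,182,586.47 ÷ 0.059067 (buy MXN at ask) = MXN 20,021,102.72

Net profit: MXN 3,102.72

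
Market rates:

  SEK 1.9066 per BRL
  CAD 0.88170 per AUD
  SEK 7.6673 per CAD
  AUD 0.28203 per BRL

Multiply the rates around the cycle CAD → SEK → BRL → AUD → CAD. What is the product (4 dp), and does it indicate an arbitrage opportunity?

Around CAD → SEK → BRL → AUD → CAD: 1 × 7.6673 ÷ 1.9066 × 0.28203 × 0.88170 = 0.999998
Product ≈ 1 (deviation 0.000%, within rounding noise).

1.0000 (no arbitrage)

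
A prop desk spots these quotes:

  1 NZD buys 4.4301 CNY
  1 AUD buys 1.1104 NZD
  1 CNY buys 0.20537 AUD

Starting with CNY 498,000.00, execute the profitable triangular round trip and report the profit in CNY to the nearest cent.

Profit: CNY 5,105.81

Profitable loop is CNY → AUD → NZD → CNY:
CNY 498,000.00 × 0.20537 = AUD 102,274.26
AUD 102,274.26 × 1.1104 = NZD 113,565.34
NZD 113,565.34 × 4.4301 = CNY 503,105.81
Profit = CNY 503,105.81 − CNY 498,000.00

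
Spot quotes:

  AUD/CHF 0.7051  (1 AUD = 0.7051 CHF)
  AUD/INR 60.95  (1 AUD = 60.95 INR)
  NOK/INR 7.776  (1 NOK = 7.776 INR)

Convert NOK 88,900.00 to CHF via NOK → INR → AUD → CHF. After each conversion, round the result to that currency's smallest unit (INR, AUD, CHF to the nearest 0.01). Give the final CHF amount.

CHF 7,997.15

NOK 88,900.00 × 7.776 = INR 691,286.40
INR 691,286.40 ÷ 60.95 = AUD 11,341.86
AUD 11,341.86 × 0.7051 = CHF 7,997.15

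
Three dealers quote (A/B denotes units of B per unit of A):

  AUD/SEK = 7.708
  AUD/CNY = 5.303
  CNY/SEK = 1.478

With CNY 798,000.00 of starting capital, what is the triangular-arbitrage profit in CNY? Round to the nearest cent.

Profitable loop is CNY → SEK → AUD → CNY:
CNY 798,000.00 × 1.478 = SEK 1,179,444.00
SEK 1,179,444.00 ÷ 7.708 = AUD 153,015.57
AUD 153,015.57 × 5.303 = CNY 811,441.56
Profit = CNY 811,441.56 − CNY 798,000.00

Profit: CNY 13,441.56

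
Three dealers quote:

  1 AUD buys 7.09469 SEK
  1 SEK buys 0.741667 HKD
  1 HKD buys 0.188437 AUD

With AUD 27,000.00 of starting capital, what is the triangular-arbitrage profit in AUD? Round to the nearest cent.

Profitable loop is AUD → HKD → SEK → AUD:
AUD 27,000.00 ÷ 0.188437 = HKD 143,283.96
HKD 143,283.96 ÷ 0.741667 = SEK 193,191.77
SEK 193,191.77 ÷ 7.09469 = AUD 27,230.47
Profit = AUD 27,230.47 − AUD 27,000.00

Profit: AUD 230.47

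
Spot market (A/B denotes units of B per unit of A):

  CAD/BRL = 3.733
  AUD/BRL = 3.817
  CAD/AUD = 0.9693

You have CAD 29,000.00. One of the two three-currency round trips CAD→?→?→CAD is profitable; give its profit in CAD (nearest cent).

Profit: CAD 260.09

Profitable loop is CAD → BRL → AUD → CAD:
CAD 29,000.00 × 3.733 = BRL 108,257.00
BRL 108,257.00 ÷ 3.817 = AUD 28,361.80
AUD 28,361.80 ÷ 0.9693 = CAD 29,260.09
Profit = CAD 29,260.09 − CAD 29,000.00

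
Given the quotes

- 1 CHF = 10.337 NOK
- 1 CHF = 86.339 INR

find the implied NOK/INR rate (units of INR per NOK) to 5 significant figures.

NOK/INR = 8.3524

1 NOK ÷ 10.337 = 0.0967399 CHF
0.0967399 CHF × 86.339 = 8.35242 INR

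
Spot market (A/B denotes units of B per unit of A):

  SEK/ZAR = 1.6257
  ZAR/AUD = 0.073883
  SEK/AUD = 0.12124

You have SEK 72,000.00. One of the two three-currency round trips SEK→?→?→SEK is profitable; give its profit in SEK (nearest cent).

Profitable loop is SEK → AUD → ZAR → SEK:
SEK 72,000.00 × 0.12124 = AUD 8,729.28
AUD 8,729.28 ÷ 0.073883 = ZAR 118,150.05
ZAR 118,150.05 ÷ 1.6257 = SEK 72,676.42
Profit = SEK 72,676.42 − SEK 72,000.00

Profit: SEK 676.42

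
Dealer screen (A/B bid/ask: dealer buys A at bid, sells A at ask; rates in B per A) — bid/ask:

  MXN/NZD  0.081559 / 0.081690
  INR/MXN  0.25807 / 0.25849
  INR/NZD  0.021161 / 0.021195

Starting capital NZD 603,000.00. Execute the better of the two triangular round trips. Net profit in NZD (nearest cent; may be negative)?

Best loop NZD → MXN → INR → NZD:
NZD 603,000.00 ÷ 0.081690 (buy MXN at ask) = MXN 7,381,564.45
MXN 7,381,564.45 ÷ 0.25849 (buy INR at ask) = INR 28,556,479.75
INR 28,556,479.75 × 0.021161 (sell INR at bid) = NZD 604,283.67

Net profit: NZD 1,283.67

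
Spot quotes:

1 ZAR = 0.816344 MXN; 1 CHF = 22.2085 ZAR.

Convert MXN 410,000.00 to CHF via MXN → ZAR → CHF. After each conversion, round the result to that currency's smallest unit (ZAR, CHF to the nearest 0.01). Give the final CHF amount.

CHF 22,614.73

MXN 410,000.00 ÷ 0.816344 = ZAR 502,239.25
ZAR 502,239.25 ÷ 22.2085 = CHF 22,614.73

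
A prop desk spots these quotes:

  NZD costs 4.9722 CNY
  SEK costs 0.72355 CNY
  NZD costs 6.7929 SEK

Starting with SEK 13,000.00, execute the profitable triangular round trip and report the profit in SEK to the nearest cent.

Profit: SEK 151.28

Profitable loop is SEK → NZD → CNY → SEK:
SEK 13,000.00 ÷ 6.7929 = NZD 1,913.76
NZD 1,913.76 × 4.9722 = CNY 9,515.61
CNY 9,515.61 ÷ 0.72355 = SEK 13,151.28
Profit = SEK 13,151.28 − SEK 13,000.00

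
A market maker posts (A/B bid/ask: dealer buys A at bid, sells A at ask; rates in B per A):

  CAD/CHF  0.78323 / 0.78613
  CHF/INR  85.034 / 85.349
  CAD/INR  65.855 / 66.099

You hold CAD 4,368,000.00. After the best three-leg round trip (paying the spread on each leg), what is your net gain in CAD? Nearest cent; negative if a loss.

Net profit: CAD 33,185.40

Best loop CAD → CHF → INR → CAD:
CAD 4,368,000.00 × 0.78323 (sell CAD at bid) = CHF 3,421,148.64
CHF 3,421,148.64 × 85.034 (sell CHF at bid) = INR 290,913,953.45
INR 290,913,953.45 ÷ 66.099 (buy CAD at ask) = CAD 4,401,185.40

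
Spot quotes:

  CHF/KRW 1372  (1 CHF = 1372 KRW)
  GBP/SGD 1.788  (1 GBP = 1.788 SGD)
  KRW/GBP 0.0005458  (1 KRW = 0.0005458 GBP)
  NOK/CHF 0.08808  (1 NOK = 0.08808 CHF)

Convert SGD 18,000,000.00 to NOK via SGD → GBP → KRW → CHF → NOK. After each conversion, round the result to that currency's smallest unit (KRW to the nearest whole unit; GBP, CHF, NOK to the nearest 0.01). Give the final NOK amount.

SGD 18,000,000.00 ÷ 1.788 = GBP 10,067,114.09
GBP 10,067,114.09 ÷ 0.0005458 = KRW 18,444,694,192
KRW 18,444,694,192 ÷ 1372 = CHF 13,443,654.66
CHF 13,443,654.66 ÷ 0.08808 = NOK 152,630,048.37

NOK 152,630,048.37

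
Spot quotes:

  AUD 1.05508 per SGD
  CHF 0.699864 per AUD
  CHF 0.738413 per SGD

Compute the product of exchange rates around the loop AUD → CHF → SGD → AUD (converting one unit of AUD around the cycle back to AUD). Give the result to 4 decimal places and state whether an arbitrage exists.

Around AUD → CHF → SGD → AUD: 1 × 0.699864 ÷ 0.738413 × 1.05508 = 0.999999
Product ≈ 1 (deviation 0.000%, within rounding noise).

1.0000 (no arbitrage)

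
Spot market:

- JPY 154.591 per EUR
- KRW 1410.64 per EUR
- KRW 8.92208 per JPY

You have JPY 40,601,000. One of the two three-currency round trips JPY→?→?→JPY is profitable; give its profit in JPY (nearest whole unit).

Profit: JPY 923,327

Profitable loop is JPY → EUR → KRW → JPY:
JPY 40,601,000 ÷ 154.591 = EUR 262,634.95
EUR 262,634.95 × 1410.64 = KRW 370,483,370
KRW 370,483,370 ÷ 8.92208 = JPY 41,524,327
Profit = JPY 41,524,327 − JPY 40,601,000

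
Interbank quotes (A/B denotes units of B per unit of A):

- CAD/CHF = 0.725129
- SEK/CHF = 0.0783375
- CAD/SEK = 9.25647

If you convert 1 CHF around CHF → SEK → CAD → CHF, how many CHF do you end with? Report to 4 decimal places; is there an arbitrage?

1.0000 (no arbitrage)

Around CHF → SEK → CAD → CHF: 1 ÷ 0.0783375 ÷ 9.25647 × 0.725129 = 1.000000
Product ≈ 1 (deviation 0.000%, within rounding noise).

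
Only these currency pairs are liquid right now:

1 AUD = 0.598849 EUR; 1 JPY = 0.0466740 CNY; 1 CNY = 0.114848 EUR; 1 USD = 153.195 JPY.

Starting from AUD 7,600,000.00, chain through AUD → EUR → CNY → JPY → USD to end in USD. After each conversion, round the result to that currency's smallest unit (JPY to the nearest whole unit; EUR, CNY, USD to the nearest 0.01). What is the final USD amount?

USD 5,542,272.45

AUD 7,600,000.00 × 0.598849 = EUR 4,551,252.40
EUR 4,551,252.40 ÷ 0.114848 = CNY 39,628,486.35
CNY 39,628,486.35 ÷ 0.0466740 = JPY 849,048,428
JPY 849,048,428 ÷ 153.195 = USD 5,542,272.45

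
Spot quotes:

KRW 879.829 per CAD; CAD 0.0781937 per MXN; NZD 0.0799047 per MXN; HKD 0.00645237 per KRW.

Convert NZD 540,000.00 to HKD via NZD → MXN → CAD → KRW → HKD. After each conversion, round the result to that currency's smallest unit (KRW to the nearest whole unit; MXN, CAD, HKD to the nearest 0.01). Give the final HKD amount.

NZD 540,000.00 ÷ 0.0799047 = MXN 6,758,050.53
MXN 6,758,050.53 × 0.0781937 = CAD 528,436.98
CAD 528,436.98 × 879.829 = KRW 464,934,180
KRW 464,934,180 × 0.00645237 = HKD 2,999,927.36

HKD 2,999,927.36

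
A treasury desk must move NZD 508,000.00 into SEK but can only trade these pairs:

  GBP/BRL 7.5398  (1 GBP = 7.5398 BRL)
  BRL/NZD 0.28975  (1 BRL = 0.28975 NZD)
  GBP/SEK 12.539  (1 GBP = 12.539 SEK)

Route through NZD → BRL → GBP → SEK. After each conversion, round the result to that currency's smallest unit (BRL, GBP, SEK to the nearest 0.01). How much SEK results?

NZD 508,000.00 ÷ 0.28975 = BRL 1,753,235.55
BRL 1,753,235.55 ÷ 7.5398 = GBP 232,530.78
GBP 232,530.78 × 12.539 = SEK 2,915,703.45

SEK 2,915,703.45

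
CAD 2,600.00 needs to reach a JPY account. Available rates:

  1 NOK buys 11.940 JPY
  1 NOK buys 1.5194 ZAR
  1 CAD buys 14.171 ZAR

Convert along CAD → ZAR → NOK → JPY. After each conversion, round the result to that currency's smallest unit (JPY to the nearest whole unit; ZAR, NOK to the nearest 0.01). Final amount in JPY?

JPY 289,538

CAD 2,600.00 × 14.171 = ZAR 36,844.60
ZAR 36,844.60 ÷ 1.5194 = NOK 24,249.44
NOK 24,249.44 × 11.940 = JPY 289,538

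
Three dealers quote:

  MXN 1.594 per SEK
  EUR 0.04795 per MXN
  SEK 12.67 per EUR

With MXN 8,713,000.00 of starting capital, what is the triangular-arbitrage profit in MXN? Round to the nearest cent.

Profitable loop is MXN → SEK → EUR → MXN:
MXN 8,713,000.00 ÷ 1.594 = SEK 5,466,122.96
SEK 5,466,122.96 ÷ 12.67 = EUR 431,422.49
EUR 431,422.49 ÷ 0.04795 = MXN 8,997,340.79
Profit = MXN 8,997,340.79 − MXN 8,713,000.00

Profit: MXN 284,340.79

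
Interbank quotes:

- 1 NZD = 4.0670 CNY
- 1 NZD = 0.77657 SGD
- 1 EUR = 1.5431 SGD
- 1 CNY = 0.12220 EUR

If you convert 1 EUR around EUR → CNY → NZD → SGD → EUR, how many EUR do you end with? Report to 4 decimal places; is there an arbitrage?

1.0126 (arbitrage exists)

Around EUR → CNY → NZD → SGD → EUR: 1 ÷ 0.12220 ÷ 4.0670 × 0.77657 ÷ 1.5431 = 1.012608
Product > 1; profitable direction is EUR → CNY → NZD → SGD → EUR.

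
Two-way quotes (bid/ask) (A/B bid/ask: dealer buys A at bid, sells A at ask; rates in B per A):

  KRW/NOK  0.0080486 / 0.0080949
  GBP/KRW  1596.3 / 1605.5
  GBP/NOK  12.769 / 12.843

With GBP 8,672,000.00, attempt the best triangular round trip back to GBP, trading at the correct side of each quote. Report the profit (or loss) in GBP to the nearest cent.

Best loop GBP → KRW → NOK → GBP:
GBP 8,672,000.00 × 1596.3 (sell GBP at bid) = KRW 13,843,113,600
KRW 13,843,113,600 × 0.0080486 (sell KRW at bid) = NOK 111,417,684.12
NOK 111,417,684.12 ÷ 12.843 (buy GBP at ask) = GBP 8,675,362.78

Net profit: GBP 3,362.78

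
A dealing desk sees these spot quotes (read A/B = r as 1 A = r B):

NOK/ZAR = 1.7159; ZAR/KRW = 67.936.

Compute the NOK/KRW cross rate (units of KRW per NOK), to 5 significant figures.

NOK/KRW = 116.57

1 NOK × 1.7159 = 1.7159 ZAR
1.7159 ZAR × 67.936 = 116.571 KRW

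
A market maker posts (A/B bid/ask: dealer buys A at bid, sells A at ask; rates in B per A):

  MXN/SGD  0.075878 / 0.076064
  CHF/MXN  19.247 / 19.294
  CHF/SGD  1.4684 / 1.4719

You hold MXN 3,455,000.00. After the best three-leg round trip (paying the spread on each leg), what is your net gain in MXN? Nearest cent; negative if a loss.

Best loop MXN → CHF → SGD → MXN:
MXN 3,455,000.00 ÷ 19.294 (buy CHF at ask) = CHF 179,071.21
CHF 179,071.21 × 1.4684 (sell CHF at bid) = SGD 262,948.17
SGD 262,948.17 ÷ 0.076064 (buy MXN at ask) = MXN 3,456,933.25

Net profit: MXN 1,933.25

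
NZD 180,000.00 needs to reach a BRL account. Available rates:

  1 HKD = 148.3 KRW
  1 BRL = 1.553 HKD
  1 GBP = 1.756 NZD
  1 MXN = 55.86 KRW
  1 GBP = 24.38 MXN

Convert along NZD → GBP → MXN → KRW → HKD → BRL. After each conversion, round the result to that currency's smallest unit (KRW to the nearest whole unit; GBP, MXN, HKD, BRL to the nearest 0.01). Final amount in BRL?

BRL 606,135.89

NZD 180,000.00 ÷ 1.756 = GBP 102,505.69
GBP 102,505.69 × 24.38 = MXN 2,499,088.72
MXN 2,499,088.72 × 55.86 = KRW 139,599,096
KRW 139,599,096 ÷ 148.3 = HKD 941,329.04
HKD 941,329.04 ÷ 1.553 = BRL 606,135.89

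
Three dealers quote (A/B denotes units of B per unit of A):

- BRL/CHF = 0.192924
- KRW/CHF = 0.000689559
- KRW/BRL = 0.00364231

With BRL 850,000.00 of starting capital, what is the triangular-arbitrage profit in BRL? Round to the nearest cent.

Profitable loop is BRL → CHF → KRW → BRL:
BRL 850,000.00 × 0.192924 = CHF 163,985.40
CHF 163,985.40 ÷ 0.000689559 = KRW 237,811,993
KRW 237,811,993 × 0.00364231 = BRL 866,185.00
Profit = BRL 866,185.00 − BRL 850,000.00

Profit: BRL 16,185.00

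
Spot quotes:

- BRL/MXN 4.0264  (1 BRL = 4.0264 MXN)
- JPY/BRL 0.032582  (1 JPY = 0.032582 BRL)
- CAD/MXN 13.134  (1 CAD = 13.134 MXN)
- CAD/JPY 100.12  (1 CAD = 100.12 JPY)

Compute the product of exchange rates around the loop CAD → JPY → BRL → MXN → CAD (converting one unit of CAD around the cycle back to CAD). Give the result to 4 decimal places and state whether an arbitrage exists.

1.0000 (no arbitrage)

Around CAD → JPY → BRL → MXN → CAD: 1 × 100.12 × 0.032582 × 4.0264 ÷ 13.134 = 1.000043
Product ≈ 1 (deviation 0.004%, within rounding noise).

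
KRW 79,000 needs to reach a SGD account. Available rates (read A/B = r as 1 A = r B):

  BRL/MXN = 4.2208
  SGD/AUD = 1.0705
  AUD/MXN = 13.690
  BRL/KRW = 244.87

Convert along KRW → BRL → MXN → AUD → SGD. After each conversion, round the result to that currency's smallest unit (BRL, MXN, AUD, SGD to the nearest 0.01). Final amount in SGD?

SGD 92.92

KRW 79,000 ÷ 244.87 = BRL 322.62
BRL 322.62 × 4.2208 = MXN 1,361.71
MXN 1,361.71 ÷ 13.690 = AUD 99.47
AUD 99.47 ÷ 1.0705 = SGD 92.92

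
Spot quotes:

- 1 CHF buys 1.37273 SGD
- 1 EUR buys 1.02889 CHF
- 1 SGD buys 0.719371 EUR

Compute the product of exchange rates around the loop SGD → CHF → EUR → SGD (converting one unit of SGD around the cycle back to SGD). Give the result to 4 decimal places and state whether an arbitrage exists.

0.9842 (arbitrage exists)

Around SGD → CHF → EUR → SGD: 1 ÷ 1.37273 ÷ 1.02889 ÷ 0.719371 = 0.984222
Product < 1; profitable direction is SGD → EUR → CHF → SGD.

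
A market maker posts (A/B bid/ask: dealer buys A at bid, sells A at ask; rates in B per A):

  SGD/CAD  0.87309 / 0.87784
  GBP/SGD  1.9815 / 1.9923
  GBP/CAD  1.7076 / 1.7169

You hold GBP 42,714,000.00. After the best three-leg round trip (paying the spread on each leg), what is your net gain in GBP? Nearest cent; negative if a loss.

Net profit: GBP 326,601.63

Best loop GBP → SGD → CAD → GBP:
GBP 42,714,000.00 × 1.9815 (sell GBP at bid) = SGD 84,637,791.00
SGD 84,637,791.00 × 0.87309 (sell SGD at bid) = CAD 73,896,408.94
CAD 73,896,408.94 ÷ 1.7169 (buy GBP at ask) = GBP 43,040,601.63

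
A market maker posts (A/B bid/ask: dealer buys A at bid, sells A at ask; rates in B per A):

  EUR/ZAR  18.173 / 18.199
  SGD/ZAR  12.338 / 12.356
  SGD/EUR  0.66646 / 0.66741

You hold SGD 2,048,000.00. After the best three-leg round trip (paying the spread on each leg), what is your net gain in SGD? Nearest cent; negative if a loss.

Best loop SGD → ZAR → EUR → SGD:
SGD 2,048,000.00 × 12.338 (sell SGD at bid) = ZAR 25,268,224.00
ZAR 25,268,224.00 ÷ 18.199 (buy EUR at ask) = EUR 1,388,440.24
EUR 1,388,440.24 ÷ 0.66741 (buy SGD at ask) = SGD 2,080,340.79

Net profit: SGD 32,340.79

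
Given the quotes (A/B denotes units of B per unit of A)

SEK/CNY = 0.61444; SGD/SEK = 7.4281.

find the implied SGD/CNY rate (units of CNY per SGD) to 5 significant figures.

SGD/CNY = 4.5641

1 SGD × 7.4281 = 7.4281 SEK
7.4281 SEK × 0.61444 = 4.56412 CNY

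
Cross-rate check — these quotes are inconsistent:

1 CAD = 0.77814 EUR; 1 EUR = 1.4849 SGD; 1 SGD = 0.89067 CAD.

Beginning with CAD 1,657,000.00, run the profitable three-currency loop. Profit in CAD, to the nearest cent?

Profit: CAD 48,274.43

Profitable loop is CAD → EUR → SGD → CAD:
CAD 1,657,000.00 × 0.77814 = EUR 1,289,377.98
EUR 1,289,377.98 × 1.4849 = SGD 1,914,597.36
SGD 1,914,597.36 × 0.89067 = CAD 1,705,274.43
Profit = CAD 1,705,274.43 − CAD 1,657,000.00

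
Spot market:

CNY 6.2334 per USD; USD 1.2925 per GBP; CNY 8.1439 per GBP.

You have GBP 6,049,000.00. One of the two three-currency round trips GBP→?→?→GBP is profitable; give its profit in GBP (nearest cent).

Profit: GBP 65,493.23

Profitable loop is GBP → CNY → USD → GBP:
GBP 6,049,000.00 × 8.1439 = CNY 49,262,451.10
CNY 49,262,451.10 ÷ 6.2334 = USD 7,902,982.50
USD 7,902,982.50 ÷ 1.2925 = GBP 6,114,493.23
Profit = GBP 6,114,493.23 − GBP 6,049,000.00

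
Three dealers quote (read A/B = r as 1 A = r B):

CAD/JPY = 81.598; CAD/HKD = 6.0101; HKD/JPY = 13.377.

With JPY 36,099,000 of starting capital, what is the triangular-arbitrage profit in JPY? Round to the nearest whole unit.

Profit: JPY 539,211

Profitable loop is JPY → HKD → CAD → JPY:
JPY 36,099,000 ÷ 13.377 = HKD 2,698,587.13
HKD 2,698,587.13 ÷ 6.0101 = CAD 449,008.69
CAD 449,008.69 × 81.598 = JPY 36,638,211
Profit = JPY 36,638,211 − JPY 36,099,000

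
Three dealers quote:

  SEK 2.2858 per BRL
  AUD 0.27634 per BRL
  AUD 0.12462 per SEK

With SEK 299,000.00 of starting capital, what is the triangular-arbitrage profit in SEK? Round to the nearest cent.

Profit: SEK 9,214.74

Profitable loop is SEK → AUD → BRL → SEK:
SEK 299,000.00 × 0.12462 = AUD 37,261.38
AUD 37,261.38 ÷ 0.27634 = BRL 134,838.89
BRL 134,838.89 × 2.2858 = SEK 308,214.74
Profit = SEK 308,214.74 − SEK 299,000.00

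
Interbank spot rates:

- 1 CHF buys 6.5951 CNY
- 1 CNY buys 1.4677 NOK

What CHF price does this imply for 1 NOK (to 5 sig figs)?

NOK/CHF = 0.10331

1 NOK ÷ 1.4677 = 0.681338 CNY
0.681338 CNY ÷ 6.5951 = 0.10331 CHF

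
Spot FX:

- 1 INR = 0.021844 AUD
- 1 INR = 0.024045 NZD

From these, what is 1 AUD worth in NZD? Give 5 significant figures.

1 AUD ÷ 0.021844 = 45.7792 INR
45.7792 INR × 0.024045 = 1.10076 NZD

AUD/NZD = 1.1008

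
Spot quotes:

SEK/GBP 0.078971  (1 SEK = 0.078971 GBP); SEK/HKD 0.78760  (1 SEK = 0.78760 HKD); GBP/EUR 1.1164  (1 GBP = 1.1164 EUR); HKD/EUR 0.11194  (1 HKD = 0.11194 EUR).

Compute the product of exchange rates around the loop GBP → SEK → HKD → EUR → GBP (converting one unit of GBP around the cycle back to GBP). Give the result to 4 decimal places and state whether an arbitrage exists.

Around GBP → SEK → HKD → EUR → GBP: 1 ÷ 0.078971 × 0.78760 × 0.11194 ÷ 1.1164 = 1.000008
Product ≈ 1 (deviation 0.001%, within rounding noise).

1.0000 (no arbitrage)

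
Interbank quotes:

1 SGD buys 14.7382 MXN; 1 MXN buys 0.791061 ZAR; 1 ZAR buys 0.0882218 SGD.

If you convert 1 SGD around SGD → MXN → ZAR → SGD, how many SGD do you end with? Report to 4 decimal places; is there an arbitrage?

Around SGD → MXN → ZAR → SGD: 1 × 14.7382 × 0.791061 × 0.0882218 = 1.028562
Product > 1; profitable direction is SGD → MXN → ZAR → SGD.

1.0286 (arbitrage exists)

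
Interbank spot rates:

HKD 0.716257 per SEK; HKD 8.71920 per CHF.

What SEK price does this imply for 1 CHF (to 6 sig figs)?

1 CHF × 8.71920 = 8.7192 HKD
8.7192 HKD ÷ 0.716257 = 12.1733 SEK

CHF/SEK = 12.1733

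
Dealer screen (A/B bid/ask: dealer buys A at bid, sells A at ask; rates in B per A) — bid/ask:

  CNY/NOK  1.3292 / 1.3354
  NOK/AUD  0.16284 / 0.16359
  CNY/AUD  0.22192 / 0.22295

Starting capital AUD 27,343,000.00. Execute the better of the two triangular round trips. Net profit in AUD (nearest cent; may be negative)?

Best loop AUD → NOK → CNY → AUD:
AUD 27,343,000.00 ÷ 0.16359 (buy NOK at ask) = NOK 167,143,468.43
NOK 167,143,468.43 ÷ 1.3354 (buy CNY at ask) = CNY 125,163,597.74
CNY 125,163,597.74 × 0.22192 (sell CNY at bid) = AUD 27,776,305.61

Net profit: AUD 433,305.61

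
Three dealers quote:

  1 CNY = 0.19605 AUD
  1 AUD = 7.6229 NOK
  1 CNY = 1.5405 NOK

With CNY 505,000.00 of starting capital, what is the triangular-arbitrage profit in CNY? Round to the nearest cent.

Profitable loop is CNY → NOK → AUD → CNY:
CNY 505,000.00 × 1.5405 = NOK 777,952.50
NOK 777,952.50 ÷ 7.6229 = AUD 102,054.66
AUD 102,054.66 ÷ 0.19605 = CNY 520,554.27
Profit = CNY 520,554.27 − CNY 505,000.00

Profit: CNY 15,554.27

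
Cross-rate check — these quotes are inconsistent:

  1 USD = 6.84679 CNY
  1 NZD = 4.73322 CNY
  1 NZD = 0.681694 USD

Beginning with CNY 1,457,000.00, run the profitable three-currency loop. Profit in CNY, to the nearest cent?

Profitable loop is CNY → USD → NZD → CNY:
CNY 1,457,000.00 ÷ 6.84679 = USD 212,800.45
USD 212,800.45 ÷ 0.681694 = NZD 312,164.18
NZD 312,164.18 × 4.73322 = CNY 1,477,541.76
Profit = CNY 1,477,541.76 − CNY 1,457,000.00

Profit: CNY 20,541.76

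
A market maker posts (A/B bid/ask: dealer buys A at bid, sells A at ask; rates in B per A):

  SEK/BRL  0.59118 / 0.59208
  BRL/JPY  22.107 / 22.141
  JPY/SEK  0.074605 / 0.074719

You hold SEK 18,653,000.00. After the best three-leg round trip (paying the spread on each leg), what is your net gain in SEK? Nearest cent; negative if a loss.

Best loop SEK → JPY → BRL → SEK:
SEK 18,653,000.00 ÷ 0.074719 (buy JPY at ask) = JPY 249,641,992
JPY 249,641,992 ÷ 22.141 (buy BRL at ask) = BRL 11,275,100.13
BRL 11,275,100.13 ÷ 0.59208 (buy SEK at ask) = SEK 19,043,203.84

Net profit: SEK 390,203.84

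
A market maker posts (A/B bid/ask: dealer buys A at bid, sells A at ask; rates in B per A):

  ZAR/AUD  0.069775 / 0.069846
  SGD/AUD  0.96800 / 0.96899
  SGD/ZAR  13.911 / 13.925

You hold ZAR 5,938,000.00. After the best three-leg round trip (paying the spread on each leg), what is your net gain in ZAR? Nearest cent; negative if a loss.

Net profit: ZAR 10,111.40

Best loop ZAR → AUD → SGD → ZAR:
ZAR 5,938,000.00 × 0.069775 (sell ZAR at bid) = AUD 414,323.95
AUD 414,323.95 ÷ 0.96899 (buy SGD at ask) = SGD 427,583.31
SGD 427,583.31 × 13.911 (sell SGD at bid) = ZAR 5,948,111.40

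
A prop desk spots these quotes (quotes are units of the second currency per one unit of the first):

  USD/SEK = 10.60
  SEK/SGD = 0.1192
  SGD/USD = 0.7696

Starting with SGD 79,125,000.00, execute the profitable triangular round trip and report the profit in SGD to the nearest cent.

Profitable loop is SGD → SEK → USD → SGD:
SGD 79,125,000.00 ÷ 0.1192 = SEK 663,800,335.57
SEK 663,800,335.57 ÷ 10.60 = USD 62,622,673.17
USD 62,622,673.17 ÷ 0.7696 = SGD 81,370,417.32
Profit = SGD 81,370,417.32 − SGD 79,125,000.00

Profit: SGD 2,245,417.32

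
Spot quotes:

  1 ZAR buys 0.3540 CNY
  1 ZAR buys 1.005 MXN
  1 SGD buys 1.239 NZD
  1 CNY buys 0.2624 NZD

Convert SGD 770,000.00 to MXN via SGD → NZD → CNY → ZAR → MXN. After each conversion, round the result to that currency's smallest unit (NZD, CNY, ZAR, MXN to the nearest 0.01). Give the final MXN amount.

MXN 10,321,932.17

SGD 770,000.00 × 1.239 = NZD 954,030.00
NZD 954,030.00 ÷ 0.2624 = CNY 3,635,785.06
CNY 3,635,785.06 ÷ 0.3540 = ZAR 10,270,579.27
ZAR 10,270,579.27 × 1.005 = MXN 10,321,932.17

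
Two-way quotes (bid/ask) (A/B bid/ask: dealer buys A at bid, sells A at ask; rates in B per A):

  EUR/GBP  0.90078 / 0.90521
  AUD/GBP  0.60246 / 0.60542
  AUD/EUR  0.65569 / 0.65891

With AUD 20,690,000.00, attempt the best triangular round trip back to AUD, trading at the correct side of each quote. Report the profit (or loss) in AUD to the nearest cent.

Net profit: AUD 208,411.02

Best loop AUD → GBP → EUR → AUD:
AUD 20,690,000.00 × 0.60246 (sell AUD at bid) = GBP 12,464,897.40
GBP 12,464,897.40 ÷ 0.90521 (buy EUR at ask) = EUR 13,770,172.00
EUR 13,770,172.00 ÷ 0.65891 (buy AUD at ask) = AUD 20,898,411.02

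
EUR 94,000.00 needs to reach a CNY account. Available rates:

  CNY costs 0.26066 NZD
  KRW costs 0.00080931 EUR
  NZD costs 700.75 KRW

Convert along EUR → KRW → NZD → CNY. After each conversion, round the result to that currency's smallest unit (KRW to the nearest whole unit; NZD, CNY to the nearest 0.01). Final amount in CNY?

EUR 94,000.00 ÷ 0.00080931 = KRW 116,148,324
KRW 116,148,324 ÷ 700.75 = NZD 165,748.59
NZD 165,748.59 ÷ 0.26066 = CNY 635,880.42

CNY 635,880.42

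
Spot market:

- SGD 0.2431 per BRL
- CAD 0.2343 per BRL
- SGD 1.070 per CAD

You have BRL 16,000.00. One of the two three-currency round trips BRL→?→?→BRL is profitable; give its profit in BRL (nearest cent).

Profit: BRL 500.27

Profitable loop is BRL → CAD → SGD → BRL:
BRL 16,000.00 × 0.2343 = CAD 3,748.80
CAD 3,748.80 × 1.070 = SGD 4,011.22
SGD 4,011.22 ÷ 0.2431 = BRL 16,500.27
Profit = BRL 16,500.27 − BRL 16,000.00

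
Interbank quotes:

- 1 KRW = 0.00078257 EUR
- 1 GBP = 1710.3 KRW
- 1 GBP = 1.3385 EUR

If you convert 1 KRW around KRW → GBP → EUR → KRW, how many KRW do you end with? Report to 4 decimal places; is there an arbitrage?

Around KRW → GBP → EUR → KRW: 1 ÷ 1710.3 × 1.3385 ÷ 0.00078257 = 1.000053
Product ≈ 1 (deviation 0.005%, within rounding noise).

1.0001 (no arbitrage)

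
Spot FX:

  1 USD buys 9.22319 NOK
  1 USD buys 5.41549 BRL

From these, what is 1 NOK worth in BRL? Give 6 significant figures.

NOK/BRL = 0.587160

1 NOK ÷ 9.22319 = 0.108422 USD
0.108422 USD × 5.41549 = 0.58716 BRL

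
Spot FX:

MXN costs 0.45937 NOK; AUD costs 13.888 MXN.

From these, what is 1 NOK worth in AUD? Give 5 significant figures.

1 NOK ÷ 0.45937 = 2.17689 MXN
2.17689 MXN ÷ 13.888 = 0.156746 AUD

NOK/AUD = 0.15675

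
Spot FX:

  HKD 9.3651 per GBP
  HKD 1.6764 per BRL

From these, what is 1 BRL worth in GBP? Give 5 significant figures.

1 BRL × 1.6764 = 1.6764 HKD
1.6764 HKD ÷ 9.3651 = 0.179005 GBP

BRL/GBP = 0.17901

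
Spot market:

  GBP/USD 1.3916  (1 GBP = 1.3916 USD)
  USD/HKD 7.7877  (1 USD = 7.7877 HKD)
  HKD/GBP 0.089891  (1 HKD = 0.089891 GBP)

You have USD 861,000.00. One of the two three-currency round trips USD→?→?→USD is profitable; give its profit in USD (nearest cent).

Profit: USD 22,818.94

Profitable loop is USD → GBP → HKD → USD:
USD 861,000.00 ÷ 1.3916 = GBP 618,712.27
GBP 618,712.27 ÷ 0.089891 = HKD 6,882,916.80
HKD 6,882,916.80 ÷ 7.7877 = USD 883,818.94
Profit = USD 883,818.94 − USD 861,000.00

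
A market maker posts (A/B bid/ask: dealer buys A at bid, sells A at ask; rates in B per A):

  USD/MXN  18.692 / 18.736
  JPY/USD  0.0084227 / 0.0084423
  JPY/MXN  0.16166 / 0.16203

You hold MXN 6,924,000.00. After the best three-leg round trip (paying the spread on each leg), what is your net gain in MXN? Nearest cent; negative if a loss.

Best loop MXN → USD → JPY → MXN:
MXN 6,924,000.00 ÷ 18.736 (buy USD at ask) = USD 369,555.94
USD 369,555.94 ÷ 0.0084423 (buy JPY at ask) = JPY 43,774,319
JPY 43,774,319 × 0.16166 (sell JPY at bid) = MXN 7,076,556.44

Net profit: MXN 152,556.44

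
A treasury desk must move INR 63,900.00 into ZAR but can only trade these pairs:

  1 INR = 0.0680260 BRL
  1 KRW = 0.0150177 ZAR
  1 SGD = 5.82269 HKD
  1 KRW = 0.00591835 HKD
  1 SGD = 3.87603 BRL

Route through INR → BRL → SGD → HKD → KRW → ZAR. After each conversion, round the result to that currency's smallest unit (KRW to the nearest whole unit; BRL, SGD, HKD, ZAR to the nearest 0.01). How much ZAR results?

ZAR 16,569.67

INR 63,900.00 × 0.0680260 = BRL 4,346.86
BRL 4,346.86 ÷ 3.87603 = SGD 1,121.47
SGD 1,121.47 × 5.82269 = HKD 6,529.97
HKD 6,529.97 ÷ 0.00591835 = KRW 1,103,343
KRW 1,103,343 × 0.0150177 = ZAR 16,569.67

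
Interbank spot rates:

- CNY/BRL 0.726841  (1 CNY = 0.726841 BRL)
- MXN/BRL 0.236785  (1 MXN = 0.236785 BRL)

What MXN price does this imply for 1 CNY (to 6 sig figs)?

1 CNY × 0.726841 = 0.726841 BRL
0.726841 BRL ÷ 0.236785 = 3.06962 MXN

CNY/MXN = 3.06962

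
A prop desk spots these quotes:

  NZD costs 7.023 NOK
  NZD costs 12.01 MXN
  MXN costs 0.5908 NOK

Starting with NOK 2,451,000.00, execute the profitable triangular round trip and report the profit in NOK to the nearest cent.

Profit: NOK 25,305.01

Profitable loop is NOK → NZD → MXN → NOK:
NOK 2,451,000.00 ÷ 7.023 = NZD 348,996.16
NZD 348,996.16 × 12.01 = MXN 4,191,443.83
MXN 4,191,443.83 × 0.5908 = NOK 2,476,305.01
Profit = NOK 2,476,305.01 − NOK 2,451,000.00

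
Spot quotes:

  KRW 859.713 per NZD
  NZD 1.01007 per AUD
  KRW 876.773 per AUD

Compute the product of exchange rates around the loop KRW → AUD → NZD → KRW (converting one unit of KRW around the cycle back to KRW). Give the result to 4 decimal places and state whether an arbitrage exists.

Around KRW → AUD → NZD → KRW: 1 ÷ 876.773 × 1.01007 × 859.713 = 0.990416
Product < 1; profitable direction is KRW → NZD → AUD → KRW.

0.9904 (arbitrage exists)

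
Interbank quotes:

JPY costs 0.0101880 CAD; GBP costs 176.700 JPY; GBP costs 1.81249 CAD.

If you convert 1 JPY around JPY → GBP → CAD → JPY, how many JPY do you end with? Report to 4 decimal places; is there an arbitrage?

Around JPY → GBP → CAD → JPY: 1 ÷ 176.700 × 1.81249 ÷ 0.0101880 = 1.006816
Product > 1; profitable direction is JPY → GBP → CAD → JPY.

1.0068 (arbitrage exists)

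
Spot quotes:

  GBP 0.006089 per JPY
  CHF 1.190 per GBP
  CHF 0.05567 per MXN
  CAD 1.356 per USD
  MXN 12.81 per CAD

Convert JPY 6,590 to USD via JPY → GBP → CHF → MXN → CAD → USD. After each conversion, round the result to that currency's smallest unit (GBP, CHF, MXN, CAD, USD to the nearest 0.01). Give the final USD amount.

JPY 6,590 × 0.006089 = GBP 40.13
GBP 40.13 × 1.190 = CHF 47.75
CHF 47.75 ÷ 0.05567 = MXN 857.73
MXN 857.73 ÷ 12.81 = CAD 66.96
CAD 66.96 ÷ 1.356 = USD 49.38

USD 49.38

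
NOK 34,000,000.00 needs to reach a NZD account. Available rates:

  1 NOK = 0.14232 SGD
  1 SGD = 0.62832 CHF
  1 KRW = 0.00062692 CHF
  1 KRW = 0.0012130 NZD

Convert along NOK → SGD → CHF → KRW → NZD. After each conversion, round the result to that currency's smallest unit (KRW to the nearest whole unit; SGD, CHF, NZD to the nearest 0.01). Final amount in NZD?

NZD 5,882,668.99

NOK 34,000,000.00 × 0.14232 = SGD 4,838,880.00
SGD 4,838,880.00 × 0.62832 = CHF 3,040,365.08
CHF 3,040,365.08 ÷ 0.00062692 = KRW 4,849,685,893
KRW 4,849,685,893 × 0.0012130 = NZD 5,882,668.99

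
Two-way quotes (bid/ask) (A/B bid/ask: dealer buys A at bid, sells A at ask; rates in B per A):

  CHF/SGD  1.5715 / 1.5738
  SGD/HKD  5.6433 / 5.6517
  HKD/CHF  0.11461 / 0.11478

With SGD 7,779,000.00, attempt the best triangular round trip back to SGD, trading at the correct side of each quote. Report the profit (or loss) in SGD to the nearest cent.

Net profit: SGD 127,673.54

Best loop SGD → HKD → CHF → SGD:
SGD 7,779,000.00 × 5.6433 (sell SGD at bid) = HKD 43,899,230.70
HKD 43,899,230.70 × 0.11461 (sell HKD at bid) = CHF 5,031,290.83
CHF 5,031,290.83 × 1.5715 (sell CHF at bid) = SGD 7,906,673.54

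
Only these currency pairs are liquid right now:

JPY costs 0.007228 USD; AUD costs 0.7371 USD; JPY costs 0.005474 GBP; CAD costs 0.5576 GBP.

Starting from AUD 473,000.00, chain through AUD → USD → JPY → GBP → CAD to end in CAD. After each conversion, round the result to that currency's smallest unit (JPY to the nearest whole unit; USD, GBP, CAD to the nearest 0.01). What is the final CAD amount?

CAD 473,534.29

AUD 473,000.00 × 0.7371 = USD 348,648.30
USD 348,648.30 ÷ 0.007228 = JPY 48,235,791
JPY 48,235,791 × 0.005474 = GBP 264,042.72
GBP 264,042.72 ÷ 0.5576 = CAD 473,534.29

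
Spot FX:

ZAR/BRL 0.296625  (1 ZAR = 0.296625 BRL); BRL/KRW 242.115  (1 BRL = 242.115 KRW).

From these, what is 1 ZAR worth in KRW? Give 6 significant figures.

1 ZAR × 0.296625 = 0.296625 BRL
0.296625 BRL × 242.115 = 71.8174 KRW

ZAR/KRW = 71.8174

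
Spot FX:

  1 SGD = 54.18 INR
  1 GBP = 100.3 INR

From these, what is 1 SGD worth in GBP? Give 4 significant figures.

1 SGD × 54.18 = 54.18 INR
54.18 INR ÷ 100.3 = 0.540179 GBP

SGD/GBP = 0.5402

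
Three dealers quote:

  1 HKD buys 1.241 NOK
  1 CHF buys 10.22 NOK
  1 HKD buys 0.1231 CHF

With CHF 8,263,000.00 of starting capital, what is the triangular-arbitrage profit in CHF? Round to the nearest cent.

Profit: CHF 113,737.76

Profitable loop is CHF → NOK → HKD → CHF:
CHF 8,263,000.00 × 10.22 = NOK 84,447,860.00
NOK 84,447,860.00 ÷ 1.241 = HKD 68,048,235.29
HKD 68,048,235.29 × 0.1231 = CHF 8,376,737.76
Profit = CHF 8,376,737.76 − CHF 8,263,000.00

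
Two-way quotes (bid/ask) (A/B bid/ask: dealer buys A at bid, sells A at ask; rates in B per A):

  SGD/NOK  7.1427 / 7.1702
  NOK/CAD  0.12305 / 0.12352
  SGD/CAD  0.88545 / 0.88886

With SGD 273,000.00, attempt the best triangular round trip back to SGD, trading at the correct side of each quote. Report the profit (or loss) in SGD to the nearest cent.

Net result: SGD -65.69 (no profitable arbitrage after spreads)

Best loop SGD → CAD → NOK → SGD:
SGD 273,000.00 × 0.88545 (sell SGD at bid) = CAD 241,727.85
CAD 241,727.85 ÷ 0.12352 (buy NOK at ask) = NOK 1,956,993.60
NOK 1,956,993.60 ÷ 7.1702 (buy SGD at ask) = SGD 272,934.31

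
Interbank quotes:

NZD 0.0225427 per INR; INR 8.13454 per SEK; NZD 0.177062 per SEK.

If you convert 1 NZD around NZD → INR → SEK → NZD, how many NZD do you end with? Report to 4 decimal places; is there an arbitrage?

Around NZD → INR → SEK → NZD: 1 ÷ 0.0225427 ÷ 8.13454 × 0.177062 = 0.965576
Product < 1; profitable direction is NZD → SEK → INR → NZD.

0.9656 (arbitrage exists)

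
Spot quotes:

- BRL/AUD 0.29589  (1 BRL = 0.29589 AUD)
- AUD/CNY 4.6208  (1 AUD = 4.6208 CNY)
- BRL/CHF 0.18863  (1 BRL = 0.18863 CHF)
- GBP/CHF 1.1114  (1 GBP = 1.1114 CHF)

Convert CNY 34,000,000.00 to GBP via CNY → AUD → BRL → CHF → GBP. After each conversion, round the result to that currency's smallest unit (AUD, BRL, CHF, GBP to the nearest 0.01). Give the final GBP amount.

CNY 34,000,000.00 ÷ 4.6208 = AUD 7,358,033.24
AUD 7,358,033.24 ÷ 0.29589 = BRL 24,867,461.69
BRL 24,867,461.69 × 0.18863 = CHF 4,690,749.30
CHF 4,690,749.30 ÷ 1.1114 = GBP 4,220,577.02

GBP 4,220,577.02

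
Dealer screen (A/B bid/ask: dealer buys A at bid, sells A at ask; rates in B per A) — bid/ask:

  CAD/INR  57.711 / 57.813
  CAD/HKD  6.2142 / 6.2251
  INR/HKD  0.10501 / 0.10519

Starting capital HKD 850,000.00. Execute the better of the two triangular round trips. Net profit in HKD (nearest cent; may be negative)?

Best loop HKD → INR → CAD → HKD:
HKD 850,000.00 ÷ 0.10519 (buy INR at ask) = INR 8,080,616.03
INR 8,080,616.03 ÷ 57.813 (buy CAD at ask) = CAD 139,771.61
CAD 139,771.61 × 6.2142 (sell CAD at bid) = HKD 868,568.73

Net profit: HKD 18,568.73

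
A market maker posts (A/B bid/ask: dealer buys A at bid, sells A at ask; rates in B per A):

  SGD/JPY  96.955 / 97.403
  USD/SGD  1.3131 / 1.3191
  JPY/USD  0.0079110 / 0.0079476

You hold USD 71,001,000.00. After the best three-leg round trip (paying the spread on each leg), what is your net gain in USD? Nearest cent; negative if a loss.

Net profit: USD 508,519.86

Best loop USD → SGD → JPY → USD:
USD 71,001,000.00 × 1.3131 (sell USD at bid) = SGD 93,231,413.10
SGD 93,231,413.10 × 96.955 (sell SGD at bid) = JPY 9,039,251,657
JPY 9,039,251,657 × 0.0079110 (sell JPY at bid) = USD 71,509,519.86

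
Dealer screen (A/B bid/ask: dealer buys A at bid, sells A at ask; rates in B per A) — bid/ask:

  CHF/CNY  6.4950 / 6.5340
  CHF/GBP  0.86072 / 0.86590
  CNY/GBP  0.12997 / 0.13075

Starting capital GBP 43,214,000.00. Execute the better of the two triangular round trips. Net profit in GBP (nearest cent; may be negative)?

Net profit: GBP 323,705.21

Best loop GBP → CNY → CHF → GBP:
GBP 43,214,000.00 ÷ 0.13075 (buy CNY at ask) = CNY 330,508,604.21
CNY 330,508,604.21 ÷ 6.5340 (buy CHF at ask) = CHF 50,582,890.14
CHF 50,582,890.14 × 0.86072 (sell CHF at bid) = GBP 43,537,705.21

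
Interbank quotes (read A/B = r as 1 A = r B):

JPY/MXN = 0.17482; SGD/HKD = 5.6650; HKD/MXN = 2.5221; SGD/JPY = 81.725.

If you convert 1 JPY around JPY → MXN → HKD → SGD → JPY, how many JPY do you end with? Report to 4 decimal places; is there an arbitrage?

Around JPY → MXN → HKD → SGD → JPY: 1 × 0.17482 ÷ 2.5221 ÷ 5.6650 × 81.725 = 0.999963
Product ≈ 1 (deviation 0.004%, within rounding noise).

1.0000 (no arbitrage)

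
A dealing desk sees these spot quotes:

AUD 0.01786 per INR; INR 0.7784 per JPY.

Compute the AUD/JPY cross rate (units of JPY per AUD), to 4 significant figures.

AUD/JPY = 71.93

1 AUD ÷ 0.01786 = 55.991 INR
55.991 INR ÷ 0.7784 = 71.9309 JPY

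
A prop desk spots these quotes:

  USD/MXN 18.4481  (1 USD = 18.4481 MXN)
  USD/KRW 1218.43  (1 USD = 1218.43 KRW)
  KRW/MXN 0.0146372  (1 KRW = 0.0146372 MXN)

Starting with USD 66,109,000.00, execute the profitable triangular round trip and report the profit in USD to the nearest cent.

Profitable loop is USD → MXN → KRW → USD:
USD 66,109,000.00 × 18.4481 = MXN 1,219,585,442.90
MXN 1,219,585,442.90 ÷ 0.0146372 = KRW 83,320,952,293
KRW 83,320,952,293 ÷ 1218.43 = USD 68,383,864.72
Profit = USD 68,383,864.72 − USD 66,109,000.00

Profit: USD 2,274,864.72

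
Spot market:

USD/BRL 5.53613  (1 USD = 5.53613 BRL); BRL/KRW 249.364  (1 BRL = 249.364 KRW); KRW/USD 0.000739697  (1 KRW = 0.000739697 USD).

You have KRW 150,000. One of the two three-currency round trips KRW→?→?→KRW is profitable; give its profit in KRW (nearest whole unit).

Profitable loop is KRW → USD → BRL → KRW:
KRW 150,000 × 0.000739697 = USD 110.95
USD 110.95 × 5.53613 = BRL 614.26
BRL 614.26 × 249.364 = KRW 153,174
Profit = KRW 153,174 − KRW 150,000

Profit: KRW 3,174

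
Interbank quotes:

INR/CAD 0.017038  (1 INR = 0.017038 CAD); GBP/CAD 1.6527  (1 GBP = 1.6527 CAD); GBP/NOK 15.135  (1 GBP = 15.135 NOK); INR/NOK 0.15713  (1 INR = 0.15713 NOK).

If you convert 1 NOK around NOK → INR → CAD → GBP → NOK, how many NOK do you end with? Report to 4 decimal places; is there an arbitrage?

Around NOK → INR → CAD → GBP → NOK: 1 ÷ 0.15713 × 0.017038 ÷ 1.6527 × 15.135 = 0.992997
Product < 1; profitable direction is NOK → GBP → CAD → INR → NOK.

0.9930 (arbitrage exists)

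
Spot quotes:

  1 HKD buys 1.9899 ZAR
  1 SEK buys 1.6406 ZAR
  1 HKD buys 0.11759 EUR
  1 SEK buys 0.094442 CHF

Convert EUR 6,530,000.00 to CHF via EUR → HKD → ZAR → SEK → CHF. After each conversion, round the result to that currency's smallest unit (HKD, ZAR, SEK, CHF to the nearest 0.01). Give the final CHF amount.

CHF 6,361,162.81

EUR 6,530,000.00 ÷ 0.11759 = HKD 55,531,932.99
HKD 55,531,932.99 × 1.9899 = ZAR 110,502,993.46
ZAR 110,502,993.46 ÷ 1.6406 = SEK 67,355,231.90
SEK 67,355,231.90 × 0.094442 = CHF 6,361,162.81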